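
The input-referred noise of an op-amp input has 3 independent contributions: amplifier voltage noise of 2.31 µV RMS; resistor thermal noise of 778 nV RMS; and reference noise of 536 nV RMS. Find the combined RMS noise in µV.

2.50 µV

Uncorrelated sources add in power (mean-square): V_tot = √(ΣV_i²)
V_tot = √[(2.31×10⁻⁶)² + (7.78×10⁻⁷)² + (5.36×10⁻⁷)²] = 2.50×10⁻⁶ V = 2.50 µV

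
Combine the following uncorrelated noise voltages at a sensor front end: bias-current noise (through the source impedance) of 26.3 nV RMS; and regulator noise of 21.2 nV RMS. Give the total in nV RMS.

Uncorrelated sources add in power (mean-square): V_tot = √(ΣV_i²)
V_tot = √[(2.63×10⁻⁸)² + (2.12×10⁻⁸)²] = 3.38×10⁻⁸ V = 33.8 nV

33.8 nV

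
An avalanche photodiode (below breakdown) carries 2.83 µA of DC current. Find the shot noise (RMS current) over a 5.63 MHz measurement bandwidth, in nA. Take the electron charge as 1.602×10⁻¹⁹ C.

I_n = √(2qI·B)
2qI·B = 2 × 1.602×10⁻¹⁹ × 2.83×10⁻⁶ × 5.63×10⁶ = 5.10×10⁻¹⁸ A²
I_n = √(5.10×10⁻¹⁸) = 2.26×10⁻⁹ A = 2.26 nA

2.26 nA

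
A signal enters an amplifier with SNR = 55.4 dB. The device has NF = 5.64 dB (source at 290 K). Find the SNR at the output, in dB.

By definition F = SNR_in/SNR_out, so in dB: SNR_out = SNR_in − NF
SNR_out = 55.4 − 5.64 = 49.76 dB

49.76 dB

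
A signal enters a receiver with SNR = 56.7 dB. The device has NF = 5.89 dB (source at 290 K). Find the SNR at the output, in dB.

By definition F = SNR_in/SNR_out, so in dB: SNR_out = SNR_in − NF
SNR_out = 56.7 − 5.89 = 50.81 dB

50.81 dB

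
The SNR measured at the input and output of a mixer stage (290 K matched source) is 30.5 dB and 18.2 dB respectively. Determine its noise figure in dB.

12.3 dB

NF (dB) = SNR_in(dB) − SNR_out(dB) when the source is at T₀
NF = 30.5 − 18.2 = 12.3 dB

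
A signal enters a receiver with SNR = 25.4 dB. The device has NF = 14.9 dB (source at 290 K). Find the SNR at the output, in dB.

10.5 dB

By definition F = SNR_in/SNR_out, so in dB: SNR_out = SNR_in − NF
SNR_out = 25.4 − 14.9 = 10.5 dB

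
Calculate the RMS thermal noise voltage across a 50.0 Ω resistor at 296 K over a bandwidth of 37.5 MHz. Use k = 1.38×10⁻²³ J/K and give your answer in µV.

V_n = √(4kTRB)
4kTRB = 4 × 1.38×10⁻²³ × 296 × 5.00×10¹ × 3.75×10⁷ = 3.06×10⁻¹¹ V²
V_n = √(3.06×10⁻¹¹) = 5.53×10⁻⁶ V = 5.53 µV

5.53 µV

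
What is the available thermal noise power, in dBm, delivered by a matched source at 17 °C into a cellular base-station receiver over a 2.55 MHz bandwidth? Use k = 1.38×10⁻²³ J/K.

−109.9 dBm

T = 17 °C + 273.15 = 290.15 K
P_n = kTB = 1.38×10⁻²³ × 290.15 × 2.55×10⁶ = 1.02×10⁻¹⁴ W
In dBm: 10 log₁₀(1.02×10⁻¹⁴ / 10⁻³) = −109.9 dBm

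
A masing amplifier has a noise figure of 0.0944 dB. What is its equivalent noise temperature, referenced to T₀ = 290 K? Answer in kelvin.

F = 10^(0.0944/10) = 1.02197
T_e = (F − 1)·T₀ = (1.02197 − 1) × 290 = 6.37 K

6.37 K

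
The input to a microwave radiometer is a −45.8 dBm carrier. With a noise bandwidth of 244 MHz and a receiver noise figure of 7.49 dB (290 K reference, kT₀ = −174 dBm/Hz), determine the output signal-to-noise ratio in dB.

36.8 dB

Noise floor: N = −174 + 10 log₁₀(B) + NF
10 log₁₀(2.44×10⁸) = 83.87 dB
N = −174 + 83.87 + 7.49 = −82.64 dBm
SNR = P_sig − N = −45.8 − (−82.64) = 36.84 dB → 36.8 dB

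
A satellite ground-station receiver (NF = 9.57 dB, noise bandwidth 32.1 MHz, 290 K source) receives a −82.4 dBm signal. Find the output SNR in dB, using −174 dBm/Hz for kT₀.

Noise floor: N = −174 + 10 log₁₀(B) + NF
10 log₁₀(3.21×10⁷) = 75.07 dB
N = −174 + 75.07 + 9.57 = −89.36 dBm
SNR = P_sig − N = −82.4 − (−89.36) = 6.96 dB → 7.0 dB

7.0 dB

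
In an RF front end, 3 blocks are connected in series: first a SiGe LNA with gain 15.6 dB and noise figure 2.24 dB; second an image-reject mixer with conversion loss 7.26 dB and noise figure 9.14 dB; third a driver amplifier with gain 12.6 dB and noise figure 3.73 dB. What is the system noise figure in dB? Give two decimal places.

3.17 dB

Convert to linear (a loss of L dB is a gain of −L dB): F_i = 10^(NF_i/10), G_i = 10^(G_i,dB/10)
  Stage 1: F_1 = 10^(2.24/10) = 1.675, G_1 = 10^(15.6/10) = 36.31
  Stage 2: F_2 = 10^(9.14/10) = 8.204, G_2 = 10^(−7.26/10) = 0.1879
  Stage 3: F_3 = 10^(3.73/10) = 2.360, G_3 = 10^(12.6/10) = 18.20
Friis cascade:
  F = 1.675 + (8.204 − 1)/36.31 + (2.360 − 1)/6.823 = 2.073
NF = 10 log₁₀(2.073) = 3.17 dB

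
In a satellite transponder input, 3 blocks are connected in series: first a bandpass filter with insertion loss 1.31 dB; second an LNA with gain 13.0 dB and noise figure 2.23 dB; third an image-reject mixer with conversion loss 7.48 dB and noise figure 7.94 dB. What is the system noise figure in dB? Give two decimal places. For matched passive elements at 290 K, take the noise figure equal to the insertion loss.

4.17 dB

Convert to linear (a loss of L dB is a gain of −L dB): F_i = 10^(NF_i/10), G_i = 10^(G_i,dB/10)
  Stage 1: F_1 = 10^(1.31/10) = 1.352, G_1 = 10^(−1.31/10) = 0.7396
  Stage 2: F_2 = 10^(2.23/10) = 1.671, G_2 = 10^(13.0/10) = 19.95
  Stage 3: F_3 = 10^(7.94/10) = 6.223, G_3 = 10^(−7.48/10) = 0.1786
Friis cascade:
  F = 1.352 + (1.671 − 1)/0.7396 + (6.223 − 1)/14.76 = 2.613
NF = 10 log₁₀(2.613) = 4.17 dB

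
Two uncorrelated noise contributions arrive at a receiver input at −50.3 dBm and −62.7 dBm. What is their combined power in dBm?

Convert to linear, add, convert back:
P₁ = 9.33×10⁻⁹ W, P₂ = 5.37×10⁻¹⁰ W
P_tot = 9.87×10⁻⁹ W → 10 log₁₀(P_tot / 10⁻³) = −50.1 dBm

−50.1 dBm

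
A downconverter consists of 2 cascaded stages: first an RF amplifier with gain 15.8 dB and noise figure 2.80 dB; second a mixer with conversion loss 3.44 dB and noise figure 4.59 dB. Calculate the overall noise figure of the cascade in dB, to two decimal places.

Convert to linear (a loss of L dB is a gain of −L dB): F_i = 10^(NF_i/10), G_i = 10^(G_i,dB/10)
  Stage 1: F_1 = 10^(2.80/10) = 1.905, G_1 = 10^(15.8/10) = 38.02
  Stage 2: F_2 = 10^(4.59/10) = 2.877, G_2 = 10^(−3.44/10) = 0.4529
Friis cascade:
  F = 1.905 + (2.877 − 1)/38.02 = 1.955
NF = 10 log₁₀(1.955) = 2.91 dB

2.91 dB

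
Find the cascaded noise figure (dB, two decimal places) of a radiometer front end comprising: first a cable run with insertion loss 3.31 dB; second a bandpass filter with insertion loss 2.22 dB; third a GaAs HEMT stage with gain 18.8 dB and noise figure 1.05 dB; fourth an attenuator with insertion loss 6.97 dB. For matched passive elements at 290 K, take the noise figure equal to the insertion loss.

6.76 dB

Convert to linear (a loss of L dB is a gain of −L dB): F_i = 10^(NF_i/10), G_i = 10^(G_i,dB/10)
  Stage 1: F_1 = 10^(3.31/10) = 2.143, G_1 = 10^(−3.31/10) = 0.4667
  Stage 2: F_2 = 10^(2.22/10) = 1.667, G_2 = 10^(−2.22/10) = 0.5998
  Stage 3: F_3 = 10^(1.05/10) = 1.274, G_3 = 10^(18.8/10) = 75.86
  Stage 4: F_4 = 10^(6.97/10) = 4.977, G_4 = 10^(−6.97/10) = 0.2009
Friis cascade:
  F = 2.143 + (1.667 − 1)/0.4667 + (1.274 − 1)/0.2799 + (4.977 − 1)/21.23 = 4.737
NF = 10 log₁₀(4.737) = 6.76 dB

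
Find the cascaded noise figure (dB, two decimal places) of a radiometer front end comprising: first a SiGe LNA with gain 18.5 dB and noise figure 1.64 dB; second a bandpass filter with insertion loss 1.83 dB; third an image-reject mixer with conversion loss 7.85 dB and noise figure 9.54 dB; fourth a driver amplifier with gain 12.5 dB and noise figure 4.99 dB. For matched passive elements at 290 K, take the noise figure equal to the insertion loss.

2.84 dB

Convert to linear (a loss of L dB is a gain of −L dB): F_i = 10^(NF_i/10), G_i = 10^(G_i,dB/10)
  Stage 1: F_1 = 10^(1.64/10) = 1.459, G_1 = 10^(18.5/10) = 70.79
  Stage 2: F_2 = 10^(1.83/10) = 1.524, G_2 = 10^(−1.83/10) = 0.6561
  Stage 3: F_3 = 10^(9.54/10) = 8.995, G_3 = 10^(−7.85/10) = 0.1641
  Stage 4: F_4 = 10^(4.99/10) = 3.155, G_4 = 10^(12.5/10) = 17.78
Friis cascade:
  F = 1.459 + (1.524 − 1)/70.79 + (8.995 − 1)/46.45 + (3.155 − 1)/7.621 = 1.921
NF = 10 log₁₀(1.921) = 2.84 dB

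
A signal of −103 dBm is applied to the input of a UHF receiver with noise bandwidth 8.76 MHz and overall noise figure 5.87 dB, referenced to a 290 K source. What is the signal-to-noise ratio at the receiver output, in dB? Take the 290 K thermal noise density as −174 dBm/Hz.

−4.3 dB

Noise floor: N = −174 + 10 log₁₀(B) + NF
10 log₁₀(8.76×10⁶) = 69.43 dB
N = −174 + 69.43 + 5.87 = −98.70 dBm
SNR = P_sig − N = −103 − (−98.70) = −4.30 dB → −4.3 dB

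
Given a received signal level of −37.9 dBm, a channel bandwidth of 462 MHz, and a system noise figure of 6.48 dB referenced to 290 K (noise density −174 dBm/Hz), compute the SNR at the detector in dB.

43.0 dB

Noise floor: N = −174 + 10 log₁₀(B) + NF
10 log₁₀(4.62×10⁸) = 86.65 dB
N = −174 + 86.65 + 6.48 = −80.87 dBm
SNR = P_sig − N = −37.9 − (−80.87) = 42.97 dB → 43.0 dB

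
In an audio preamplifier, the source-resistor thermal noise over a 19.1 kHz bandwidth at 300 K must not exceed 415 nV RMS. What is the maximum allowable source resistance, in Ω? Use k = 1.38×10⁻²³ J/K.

Johnson–Nyquist: V_n = √(4kTRB) ⇒ R = V_n² / (4kTB)
4kTB = 4 × 1.38×10⁻²³ × 300 × 1.91×10⁴ = 3.16×10⁻¹⁶
R = (4.15×10⁻⁷)² / 3.16×10⁻¹⁶ = 5.45×10² Ω = 545 Ω

545 Ω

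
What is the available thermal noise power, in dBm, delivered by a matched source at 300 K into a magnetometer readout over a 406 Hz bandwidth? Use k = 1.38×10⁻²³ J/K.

P_n = kTB = 1.38×10⁻²³ × 300 × 4.06×10² = 1.68×10⁻¹⁸ W
In dBm: 10 log₁₀(1.68×10⁻¹⁸ / 10⁻³) = −147.7 dBm

−147.7 dBm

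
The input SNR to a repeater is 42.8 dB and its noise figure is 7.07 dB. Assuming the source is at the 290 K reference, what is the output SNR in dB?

35.73 dB

By definition F = SNR_in/SNR_out, so in dB: SNR_out = SNR_in − NF
SNR_out = 42.8 − 7.07 = 35.73 dB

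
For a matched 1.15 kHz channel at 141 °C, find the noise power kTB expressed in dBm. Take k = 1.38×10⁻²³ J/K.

−141.8 dBm

T = 141 °C + 273.15 = 414.15 K
P_n = kTB = 1.38×10⁻²³ × 414.15 × 1.15×10³ = 6.57×10⁻¹⁸ W
In dBm: 10 log₁₀(6.57×10⁻¹⁸ / 10⁻³) = −141.8 dBm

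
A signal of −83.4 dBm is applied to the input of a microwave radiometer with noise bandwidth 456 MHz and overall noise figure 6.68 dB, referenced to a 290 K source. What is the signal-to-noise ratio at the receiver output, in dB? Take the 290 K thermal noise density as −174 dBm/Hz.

Noise floor: N = −174 + 10 log₁₀(B) + NF
10 log₁₀(4.56×10⁸) = 86.59 dB
N = −174 + 86.59 + 6.68 = −80.73 dBm
SNR = P_sig − N = −83.4 − (−80.73) = −2.67 dB → −2.7 dB

−2.7 dB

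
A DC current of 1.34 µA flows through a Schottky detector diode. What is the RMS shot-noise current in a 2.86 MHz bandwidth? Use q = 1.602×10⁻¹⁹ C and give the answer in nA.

1.11 nA

I_n = √(2qI·B)
2qI·B = 2 × 1.602×10⁻¹⁹ × 1.34×10⁻⁶ × 2.86×10⁶ = 1.23×10⁻¹⁸ A²
I_n = √(1.23×10⁻¹⁸) = 1.11×10⁻⁹ A = 1.11 nA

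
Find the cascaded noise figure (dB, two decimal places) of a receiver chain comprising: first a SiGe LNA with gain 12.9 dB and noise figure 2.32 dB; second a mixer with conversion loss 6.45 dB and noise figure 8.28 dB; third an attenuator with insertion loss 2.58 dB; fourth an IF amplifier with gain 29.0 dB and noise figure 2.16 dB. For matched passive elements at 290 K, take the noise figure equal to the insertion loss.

3.89 dB

Convert to linear (a loss of L dB is a gain of −L dB): F_i = 10^(NF_i/10), G_i = 10^(G_i,dB/10)
  Stage 1: F_1 = 10^(2.32/10) = 1.706, G_1 = 10^(12.9/10) = 19.50
  Stage 2: F_2 = 10^(8.28/10) = 6.730, G_2 = 10^(−6.45/10) = 0.2265
  Stage 3: F_3 = 10^(2.58/10) = 1.811, G_3 = 10^(−2.58/10) = 0.5521
  Stage 4: F_4 = 10^(2.16/10) = 1.644, G_4 = 10^(29.0/10) = 794.3
Friis cascade:
  F = 1.706 + (6.730 − 1)/19.50 + (1.811 − 1)/4.416 + (1.644 − 1)/2.438 = 2.448
NF = 10 log₁₀(2.448) = 3.89 dB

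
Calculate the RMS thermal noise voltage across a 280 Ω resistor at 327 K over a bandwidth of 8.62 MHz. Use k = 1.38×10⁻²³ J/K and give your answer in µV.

V_n = √(4kTRB)
4kTRB = 4 × 1.38×10⁻²³ × 327 × 2.80×10² × 8.62×10⁶ = 4.36×10⁻¹¹ V²
V_n = √(4.36×10⁻¹¹) = 6.60×10⁻⁶ V = 6.60 µV

6.60 µV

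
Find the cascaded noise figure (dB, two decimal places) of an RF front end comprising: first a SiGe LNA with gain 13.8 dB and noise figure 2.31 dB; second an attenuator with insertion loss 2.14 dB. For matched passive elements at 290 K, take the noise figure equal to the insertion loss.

2.38 dB

Convert to linear (a loss of L dB is a gain of −L dB): F_i = 10^(NF_i/10), G_i = 10^(G_i,dB/10)
  Stage 1: F_1 = 10^(2.31/10) = 1.702, G_1 = 10^(13.8/10) = 23.99
  Stage 2: F_2 = 10^(2.14/10) = 1.637, G_2 = 10^(−2.14/10) = 0.6109
Friis cascade:
  F = 1.702 + (1.637 − 1)/23.99 = 1.729
NF = 10 log₁₀(1.729) = 2.38 dB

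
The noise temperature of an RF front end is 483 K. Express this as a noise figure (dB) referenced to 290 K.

4.26 dB

F = 1 + T_e/T₀ = 1 + 483/290 = 2.66552
NF = 10 log₁₀(2.66552) = 4.26 dB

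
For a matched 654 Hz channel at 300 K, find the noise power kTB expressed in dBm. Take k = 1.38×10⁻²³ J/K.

P_n = kTB = 1.38×10⁻²³ × 300 × 6.54×10² = 2.71×10⁻¹⁸ W
In dBm: 10 log₁₀(2.71×10⁻¹⁸ / 10⁻³) = −145.7 dBm

−145.7 dBm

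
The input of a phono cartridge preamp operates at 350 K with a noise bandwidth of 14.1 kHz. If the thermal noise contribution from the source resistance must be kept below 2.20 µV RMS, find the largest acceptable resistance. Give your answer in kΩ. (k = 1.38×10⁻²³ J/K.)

17.8 kΩ

Johnson–Nyquist: V_n = √(4kTRB) ⇒ R = V_n² / (4kTB)
4kTB = 4 × 1.38×10⁻²³ × 350 × 1.41×10⁴ = 2.72×10⁻¹⁶
R = (2.20×10⁻⁶)² / 2.72×10⁻¹⁶ = 1.78×10⁴ Ω = 17.8 kΩ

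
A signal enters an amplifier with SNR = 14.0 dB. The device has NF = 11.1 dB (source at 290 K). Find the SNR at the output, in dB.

By definition F = SNR_in/SNR_out, so in dB: SNR_out = SNR_in − NF
SNR_out = 14.0 − 11.1 = 2.9 dB

2.9 dB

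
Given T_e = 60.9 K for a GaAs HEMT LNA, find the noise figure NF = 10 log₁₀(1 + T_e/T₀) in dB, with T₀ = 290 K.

F = 1 + T_e/T₀ = 1 + 60.9/290 = 1.21
NF = 10 log₁₀(1.21) = 0.828 dB

0.828 dB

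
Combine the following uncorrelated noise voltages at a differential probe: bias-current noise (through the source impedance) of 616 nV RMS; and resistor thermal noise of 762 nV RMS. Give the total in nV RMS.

Uncorrelated sources add in power (mean-square): V_tot = √(ΣV_i²)
V_tot = √[(6.16×10⁻⁷)² + (7.62×10⁻⁷)²] = 9.80×10⁻⁷ V = 980 nV

980 nV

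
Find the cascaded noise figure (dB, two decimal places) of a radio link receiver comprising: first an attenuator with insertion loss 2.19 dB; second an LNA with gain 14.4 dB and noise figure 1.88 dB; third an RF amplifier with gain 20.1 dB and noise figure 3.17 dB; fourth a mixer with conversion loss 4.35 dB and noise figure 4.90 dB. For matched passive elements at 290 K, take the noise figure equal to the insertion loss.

4.18 dB

Convert to linear (a loss of L dB is a gain of −L dB): F_i = 10^(NF_i/10), G_i = 10^(G_i,dB/10)
  Stage 1: F_1 = 10^(2.19/10) = 1.656, G_1 = 10^(−2.19/10) = 0.6039
  Stage 2: F_2 = 10^(1.88/10) = 1.542, G_2 = 10^(14.4/10) = 27.54
  Stage 3: F_3 = 10^(3.17/10) = 2.075, G_3 = 10^(20.1/10) = 102.3
  Stage 4: F_4 = 10^(4.90/10) = 3.090, G_4 = 10^(−4.35/10) = 0.3673
Friis cascade:
  F = 1.656 + (1.542 − 1)/0.6039 + (2.075 − 1)/16.63 + (3.090 − 1)/1702 = 2.619
NF = 10 log₁₀(2.619) = 4.18 dB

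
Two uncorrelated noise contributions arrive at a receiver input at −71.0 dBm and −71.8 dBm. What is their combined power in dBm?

−68.4 dBm

Convert to linear, add, convert back:
P₁ = 7.94×10⁻¹¹ W, P₂ = 6.61×10⁻¹¹ W
P_tot = 1.46×10⁻¹⁰ W → 10 log₁₀(P_tot / 10⁻³) = −68.4 dBm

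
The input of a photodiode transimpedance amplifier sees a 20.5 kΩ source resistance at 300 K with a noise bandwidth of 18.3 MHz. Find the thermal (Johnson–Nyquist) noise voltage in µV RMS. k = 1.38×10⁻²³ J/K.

78.8 µV

V_n = √(4kTRB)
4kTRB = 4 × 1.38×10⁻²³ × 300 × 2.05×10⁴ × 1.83×10⁷ = 6.21×10⁻⁹ V²
V_n = √(6.21×10⁻⁹) = 7.88×10⁻⁵ V = 78.8 µV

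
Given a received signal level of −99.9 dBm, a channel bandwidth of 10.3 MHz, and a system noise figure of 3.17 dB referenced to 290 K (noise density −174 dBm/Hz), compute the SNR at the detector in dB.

0.8 dB

Noise floor: N = −174 + 10 log₁₀(B) + NF
10 log₁₀(1.03×10⁷) = 70.13 dB
N = −174 + 70.13 + 3.17 = −100.70 dBm
SNR = P_sig − N = −99.9 − (−100.70) = 0.80 dB → 0.8 dB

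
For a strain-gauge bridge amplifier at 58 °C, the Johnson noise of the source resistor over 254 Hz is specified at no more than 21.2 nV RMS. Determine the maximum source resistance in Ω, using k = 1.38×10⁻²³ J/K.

T = 58 °C + 273.15 = 331.15 K
Johnson–Nyquist: V_n = √(4kTRB) ⇒ R = V_n² / (4kTB)
4kTB = 4 × 1.38×10⁻²³ × 331.15 × 2.54×10² = 4.64×10⁻¹⁸
R = (2.12×10⁻⁸)² / 4.64×10⁻¹⁸ = 9.68×10¹ Ω = 96.8 Ω

96.8 Ω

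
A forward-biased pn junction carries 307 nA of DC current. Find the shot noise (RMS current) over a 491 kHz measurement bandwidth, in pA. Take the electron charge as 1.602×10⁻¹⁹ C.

I_n = √(2qI·B)
2qI·B = 2 × 1.602×10⁻¹⁹ × 3.07×10⁻⁷ × 4.91×10⁵ = 4.83×10⁻²⁰ A²
I_n = √(4.83×10⁻²⁰) = 2.20×10⁻¹⁰ A = 220 pA

220 pA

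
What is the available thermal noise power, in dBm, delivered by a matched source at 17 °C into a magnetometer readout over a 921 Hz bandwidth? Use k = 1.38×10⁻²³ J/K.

−144.3 dBm

T = 17 °C + 273.15 = 290.15 K
P_n = kTB = 1.38×10⁻²³ × 290.15 × 9.21×10² = 3.69×10⁻¹⁸ W
In dBm: 10 log₁₀(3.69×10⁻¹⁸ / 10⁻³) = −144.3 dBm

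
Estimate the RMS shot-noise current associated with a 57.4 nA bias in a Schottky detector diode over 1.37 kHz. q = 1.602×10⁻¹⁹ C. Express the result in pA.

5.02 pA

I_n = √(2qI·B)
2qI·B = 2 × 1.602×10⁻¹⁹ × 5.74×10⁻⁸ × 1.37×10³ = 2.52×10⁻²³ A²
I_n = √(2.52×10⁻²³) = 5.02×10⁻¹² A = 5.02 pA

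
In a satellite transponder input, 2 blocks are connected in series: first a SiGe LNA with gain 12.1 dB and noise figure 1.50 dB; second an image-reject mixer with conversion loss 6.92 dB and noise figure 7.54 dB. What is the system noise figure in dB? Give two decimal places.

Convert to linear (a loss of L dB is a gain of −L dB): F_i = 10^(NF_i/10), G_i = 10^(G_i,dB/10)
  Stage 1: F_1 = 10^(1.50/10) = 1.413, G_1 = 10^(12.1/10) = 16.22
  Stage 2: F_2 = 10^(7.54/10) = 5.675, G_2 = 10^(−6.92/10) = 0.2032
Friis cascade:
  F = 1.413 + (5.675 − 1)/16.22 = 1.701
NF = 10 log₁₀(1.701) = 2.31 dB

2.31 dB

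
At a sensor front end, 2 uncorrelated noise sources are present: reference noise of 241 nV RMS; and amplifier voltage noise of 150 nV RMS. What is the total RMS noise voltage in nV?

284 nV

Uncorrelated sources add in power (mean-square): V_tot = √(ΣV_i²)
V_tot = √[(2.41×10⁻⁷)² + (1.50×10⁻⁷)²] = 2.84×10⁻⁷ V = 284 nV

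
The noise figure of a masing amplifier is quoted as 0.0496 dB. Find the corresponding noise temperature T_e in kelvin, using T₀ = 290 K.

F = 10^(0.0496/10) = 1.01149
T_e = (F − 1)·T₀ = (1.01149 − 1) × 290 = 3.33 K

3.33 K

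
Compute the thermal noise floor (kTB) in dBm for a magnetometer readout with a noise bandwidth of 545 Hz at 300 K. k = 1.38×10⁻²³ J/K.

−146.5 dBm

P_n = kTB = 1.38×10⁻²³ × 300 × 5.45×10² = 2.26×10⁻¹⁸ W
In dBm: 10 log₁₀(2.26×10⁻¹⁸ / 10⁻³) = −146.5 dBm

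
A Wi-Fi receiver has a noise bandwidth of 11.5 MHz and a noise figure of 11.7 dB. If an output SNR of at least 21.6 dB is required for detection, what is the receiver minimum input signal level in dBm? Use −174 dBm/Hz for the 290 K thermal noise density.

Sensitivity = −174 + 10 log₁₀(B) + NF + SNR_min
= −174 + 70.61 + 11.7 + 21.6
= −70.09 dBm → −70.1 dBm

−70.1 dBm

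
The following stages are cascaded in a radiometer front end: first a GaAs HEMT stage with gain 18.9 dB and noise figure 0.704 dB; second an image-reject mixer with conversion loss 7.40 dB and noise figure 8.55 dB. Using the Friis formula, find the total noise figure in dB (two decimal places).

Convert to linear (a loss of L dB is a gain of −L dB): F_i = 10^(NF_i/10), G_i = 10^(G_i,dB/10)
  Stage 1: F_1 = 10^(0.704/10) = 1.176, G_1 = 10^(18.9/10) = 77.62
  Stage 2: F_2 = 10^(8.55/10) = 7.161, G_2 = 10^(−7.40/10) = 0.1820
Friis cascade:
  F = 1.176 + (7.161 − 1)/77.62 = 1.255
NF = 10 log₁₀(1.255) = 0.99 dB

0.99 dB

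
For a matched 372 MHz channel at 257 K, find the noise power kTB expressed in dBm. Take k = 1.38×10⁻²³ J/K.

−88.8 dBm

P_n = kTB = 1.38×10⁻²³ × 257 × 3.72×10⁸ = 1.32×10⁻¹² W
In dBm: 10 log₁₀(1.32×10⁻¹² / 10⁻³) = −88.8 dBm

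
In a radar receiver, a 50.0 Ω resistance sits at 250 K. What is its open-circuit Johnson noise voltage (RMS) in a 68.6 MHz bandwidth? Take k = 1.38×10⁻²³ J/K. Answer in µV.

6.88 µV

V_n = √(4kTRB)
4kTRB = 4 × 1.38×10⁻²³ × 250 × 5.00×10¹ × 6.86×10⁷ = 4.73×10⁻¹¹ V²
V_n = √(4.73×10⁻¹¹) = 6.88×10⁻⁶ V = 6.88 µV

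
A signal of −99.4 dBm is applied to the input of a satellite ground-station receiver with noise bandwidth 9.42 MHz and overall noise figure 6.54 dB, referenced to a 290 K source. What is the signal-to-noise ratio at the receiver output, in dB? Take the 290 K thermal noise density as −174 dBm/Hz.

Noise floor: N = −174 + 10 log₁₀(B) + NF
10 log₁₀(9.42×10⁶) = 69.74 dB
N = −174 + 69.74 + 6.54 = −97.72 dBm
SNR = P_sig − N = −99.4 − (−97.72) = −1.68 dB → −1.7 dB

−1.7 dB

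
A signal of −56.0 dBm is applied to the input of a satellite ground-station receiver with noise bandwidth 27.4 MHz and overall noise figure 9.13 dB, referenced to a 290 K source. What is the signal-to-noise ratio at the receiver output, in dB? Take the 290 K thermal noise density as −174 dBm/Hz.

34.5 dB

Noise floor: N = −174 + 10 log₁₀(B) + NF
10 log₁₀(2.74×10⁷) = 74.38 dB
N = −174 + 74.38 + 9.13 = −90.49 dBm
SNR = P_sig − N = −56.0 − (−90.49) = 34.49 dB → 34.5 dB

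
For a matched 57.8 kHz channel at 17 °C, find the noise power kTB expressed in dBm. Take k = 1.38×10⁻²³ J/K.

T = 17 °C + 273.15 = 290.15 K
P_n = kTB = 1.38×10⁻²³ × 290.15 × 5.78×10⁴ = 2.31×10⁻¹⁶ W
In dBm: 10 log₁₀(2.31×10⁻¹⁶ / 10⁻³) = −126.4 dBm

−126.4 dBm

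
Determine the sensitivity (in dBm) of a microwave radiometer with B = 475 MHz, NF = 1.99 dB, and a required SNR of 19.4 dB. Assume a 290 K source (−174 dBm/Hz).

Sensitivity = −174 + 10 log₁₀(B) + NF + SNR_min
= −174 + 86.77 + 1.99 + 19.4
= −65.84 dBm → −65.8 dBm

−65.8 dBm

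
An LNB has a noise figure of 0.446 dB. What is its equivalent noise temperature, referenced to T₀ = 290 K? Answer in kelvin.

31.4 K

F = 10^(0.446/10) = 1.10815
T_e = (F − 1)·T₀ = (1.10815 − 1) × 290 = 31.4 K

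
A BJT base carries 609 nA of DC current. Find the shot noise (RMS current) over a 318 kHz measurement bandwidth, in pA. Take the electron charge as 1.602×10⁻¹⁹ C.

249 pA

I_n = √(2qI·B)
2qI·B = 2 × 1.602×10⁻¹⁹ × 6.09×10⁻⁷ × 3.18×10⁵ = 6.20×10⁻²⁰ A²
I_n = √(6.20×10⁻²⁰) = 2.49×10⁻¹⁰ A = 249 pA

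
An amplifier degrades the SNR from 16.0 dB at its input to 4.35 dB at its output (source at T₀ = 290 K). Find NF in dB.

NF (dB) = SNR_in(dB) − SNR_out(dB) when the source is at T₀
NF = 16.0 − 4.35 = 11.65 dB

11.65 dB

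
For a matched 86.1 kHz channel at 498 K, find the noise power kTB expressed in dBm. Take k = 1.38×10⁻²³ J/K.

−122.3 dBm

P_n = kTB = 1.38×10⁻²³ × 498 × 8.61×10⁴ = 5.92×10⁻¹⁶ W
In dBm: 10 log₁₀(5.92×10⁻¹⁶ / 10⁻³) = −122.3 dBm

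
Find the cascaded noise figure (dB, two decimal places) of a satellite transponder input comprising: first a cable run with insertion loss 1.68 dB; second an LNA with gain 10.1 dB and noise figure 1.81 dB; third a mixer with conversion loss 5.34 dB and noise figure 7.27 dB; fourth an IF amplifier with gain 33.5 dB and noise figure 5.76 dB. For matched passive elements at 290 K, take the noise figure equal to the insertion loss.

6.25 dB

Convert to linear (a loss of L dB is a gain of −L dB): F_i = 10^(NF_i/10), G_i = 10^(G_i,dB/10)
  Stage 1: F_1 = 10^(1.68/10) = 1.472, G_1 = 10^(−1.68/10) = 0.6792
  Stage 2: F_2 = 10^(1.81/10) = 1.517, G_2 = 10^(10.1/10) = 10.23
  Stage 3: F_3 = 10^(7.27/10) = 5.333, G_3 = 10^(−5.34/10) = 0.2924
  Stage 4: F_4 = 10^(5.76/10) = 3.767, G_4 = 10^(33.5/10) = 2239
Friis cascade:
  F = 1.472 + (1.517 − 1)/0.6792 + (5.333 − 1)/6.950 + (3.767 − 1)/2.032 = 4.219
NF = 10 log₁₀(4.219) = 6.25 dB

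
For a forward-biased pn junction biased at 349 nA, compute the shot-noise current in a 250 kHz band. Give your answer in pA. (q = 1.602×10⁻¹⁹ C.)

I_n = √(2qI·B)
2qI·B = 2 × 1.602×10⁻¹⁹ × 3.49×10⁻⁷ × 2.50×10⁵ = 2.80×10⁻²⁰ A²
I_n = √(2.80×10⁻²⁰) = 1.67×10⁻¹⁰ A = 167 pA

167 pA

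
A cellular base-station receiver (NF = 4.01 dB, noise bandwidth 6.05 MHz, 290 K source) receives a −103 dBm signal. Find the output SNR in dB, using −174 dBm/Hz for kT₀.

−0.8 dB

Noise floor: N = −174 + 10 log₁₀(B) + NF
10 log₁₀(6.05×10⁶) = 67.82 dB
N = −174 + 67.82 + 4.01 = −102.17 dBm
SNR = P_sig − N = −103 − (−102.17) = −0.83 dB → −0.8 dB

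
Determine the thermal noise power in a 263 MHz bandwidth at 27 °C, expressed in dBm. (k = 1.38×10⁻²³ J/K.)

T = 27 °C + 273.15 = 300.15 K
P_n = kTB = 1.38×10⁻²³ × 300.15 × 2.63×10⁸ = 1.09×10⁻¹² W
In dBm: 10 log₁₀(1.09×10⁻¹² / 10⁻³) = −89.6 dBm

−89.6 dBm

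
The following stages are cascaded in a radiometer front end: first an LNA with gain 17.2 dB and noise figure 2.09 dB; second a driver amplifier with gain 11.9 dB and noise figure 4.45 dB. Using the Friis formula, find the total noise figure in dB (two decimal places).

Convert to linear (a loss of L dB is a gain of −L dB): F_i = 10^(NF_i/10), G_i = 10^(G_i,dB/10)
  Stage 1: F_1 = 10^(2.09/10) = 1.618, G_1 = 10^(17.2/10) = 52.48
  Stage 2: F_2 = 10^(4.45/10) = 2.786, G_2 = 10^(11.9/10) = 15.49
Friis cascade:
  F = 1.618 + (2.786 − 1)/52.48 = 1.652
NF = 10 log₁₀(1.652) = 2.18 dB

2.18 dB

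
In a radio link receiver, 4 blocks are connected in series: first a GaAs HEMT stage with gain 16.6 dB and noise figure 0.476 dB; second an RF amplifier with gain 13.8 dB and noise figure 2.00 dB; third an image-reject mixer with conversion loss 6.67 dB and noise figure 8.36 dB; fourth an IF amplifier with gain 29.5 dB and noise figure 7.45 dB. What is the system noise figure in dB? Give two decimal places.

0.62 dB

Convert to linear (a loss of L dB is a gain of −L dB): F_i = 10^(NF_i/10), G_i = 10^(G_i,dB/10)
  Stage 1: F_1 = 10^(0.476/10) = 1.116, G_1 = 10^(16.6/10) = 45.71
  Stage 2: F_2 = 10^(2.00/10) = 1.585, G_2 = 10^(13.8/10) = 23.99
  Stage 3: F_3 = 10^(8.36/10) = 6.855, G_3 = 10^(−6.67/10) = 0.2153
  Stage 4: F_4 = 10^(7.45/10) = 5.559, G_4 = 10^(29.5/10) = 891.3
Friis cascade:
  F = 1.116 + (1.585 − 1)/45.71 + (6.855 − 1)/1096 + (5.559 − 1)/236.0 = 1.153
NF = 10 log₁₀(1.153) = 0.62 dB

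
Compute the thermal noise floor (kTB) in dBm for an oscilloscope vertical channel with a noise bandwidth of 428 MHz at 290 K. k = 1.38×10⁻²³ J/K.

−87.7 dBm

P_n = kTB = 1.38×10⁻²³ × 290 × 4.28×10⁸ = 1.71×10⁻¹² W
In dBm: 10 log₁₀(1.71×10⁻¹² / 10⁻³) = −87.7 dBm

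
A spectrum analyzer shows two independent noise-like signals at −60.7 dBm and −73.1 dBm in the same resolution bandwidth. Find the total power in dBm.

−60.5 dBm

Convert to linear, add, convert back:
P₁ = 8.51×10⁻¹⁰ W, P₂ = 4.90×10⁻¹¹ W
P_tot = 9.00×10⁻¹⁰ W → 10 log₁₀(P_tot / 10⁻³) = −60.5 dBm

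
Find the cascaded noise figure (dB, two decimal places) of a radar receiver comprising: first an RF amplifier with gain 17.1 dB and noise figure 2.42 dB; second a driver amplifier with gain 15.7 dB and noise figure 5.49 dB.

Convert to linear (a loss of L dB is a gain of −L dB): F_i = 10^(NF_i/10), G_i = 10^(G_i,dB/10)
  Stage 1: F_1 = 10^(2.42/10) = 1.746, G_1 = 10^(17.1/10) = 51.29
  Stage 2: F_2 = 10^(5.49/10) = 3.540, G_2 = 10^(15.7/10) = 37.15
Friis cascade:
  F = 1.746 + (3.540 − 1)/51.29 = 1.795
NF = 10 log₁₀(1.795) = 2.54 dB

2.54 dB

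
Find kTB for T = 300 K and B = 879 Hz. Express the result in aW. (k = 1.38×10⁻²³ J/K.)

P_n = kTB = 1.38×10⁻²³ × 300 × 8.79×10² = 3.64×10⁻¹⁸ W = 3.64 aW

3.64 aW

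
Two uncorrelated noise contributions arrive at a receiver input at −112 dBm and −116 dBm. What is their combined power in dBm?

−110.5 dBm

Convert to linear, add, convert back:
P₁ = 6.31×10⁻¹⁵ W, P₂ = 2.51×10⁻¹⁵ W
P_tot = 8.82×10⁻¹⁵ W → 10 log₁₀(P_tot / 10⁻³) = −110.5 dBm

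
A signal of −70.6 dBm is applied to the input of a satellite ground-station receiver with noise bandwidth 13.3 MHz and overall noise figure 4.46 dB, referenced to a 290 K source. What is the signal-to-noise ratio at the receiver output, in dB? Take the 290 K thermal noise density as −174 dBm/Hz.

27.7 dB

Noise floor: N = −174 + 10 log₁₀(B) + NF
10 log₁₀(1.33×10⁷) = 71.24 dB
N = −174 + 71.24 + 4.46 = −98.30 dBm
SNR = P_sig − N = −70.6 − (−98.30) = 27.70 dB → 27.7 dB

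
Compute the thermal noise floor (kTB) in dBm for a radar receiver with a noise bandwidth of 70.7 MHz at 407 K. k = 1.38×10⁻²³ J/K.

−94.0 dBm

P_n = kTB = 1.38×10⁻²³ × 407 × 7.07×10⁷ = 3.97×10⁻¹³ W
In dBm: 10 log₁₀(3.97×10⁻¹³ / 10⁻³) = −94.0 dBm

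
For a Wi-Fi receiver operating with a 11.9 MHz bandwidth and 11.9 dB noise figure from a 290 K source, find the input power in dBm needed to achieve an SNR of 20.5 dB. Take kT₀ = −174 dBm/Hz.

−70.8 dBm

Sensitivity = −174 + 10 log₁₀(B) + NF + SNR_min
= −174 + 70.76 + 11.9 + 20.5
= −70.84 dBm → −70.8 dBm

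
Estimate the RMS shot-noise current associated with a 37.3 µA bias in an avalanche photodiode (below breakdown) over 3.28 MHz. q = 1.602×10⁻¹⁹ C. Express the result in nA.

I_n = √(2qI·B)
2qI·B = 2 × 1.602×10⁻¹⁹ × 3.73×10⁻⁵ × 3.28×10⁶ = 3.92×10⁻¹⁷ A²
I_n = √(3.92×10⁻¹⁷) = 6.26×10⁻⁹ A = 6.26 nA

6.26 nA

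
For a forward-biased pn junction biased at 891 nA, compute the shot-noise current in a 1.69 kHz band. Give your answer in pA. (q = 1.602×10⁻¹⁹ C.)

I_n = √(2qI·B)
2qI·B = 2 × 1.602×10⁻¹⁹ × 8.91×10⁻⁷ × 1.69×10³ = 4.82×10⁻²² A²
I_n = √(4.82×10⁻²²) = 2.20×10⁻¹¹ A = 22.0 pA

22.0 pA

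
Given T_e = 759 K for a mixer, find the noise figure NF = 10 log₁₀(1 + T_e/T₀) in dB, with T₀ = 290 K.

5.58 dB

F = 1 + T_e/T₀ = 1 + 759/290 = 3.61724
NF = 10 log₁₀(3.61724) = 5.58 dB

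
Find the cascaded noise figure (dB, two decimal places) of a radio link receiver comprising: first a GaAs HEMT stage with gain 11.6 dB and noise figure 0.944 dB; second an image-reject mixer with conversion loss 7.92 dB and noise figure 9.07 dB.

Convert to linear (a loss of L dB is a gain of −L dB): F_i = 10^(NF_i/10), G_i = 10^(G_i,dB/10)
  Stage 1: F_1 = 10^(0.944/10) = 1.243, G_1 = 10^(11.6/10) = 14.45
  Stage 2: F_2 = 10^(9.07/10) = 8.072, G_2 = 10^(−7.92/10) = 0.1614
Friis cascade:
  F = 1.243 + (8.072 − 1)/14.45 = 1.732
NF = 10 log₁₀(1.732) = 2.39 dB

2.39 dB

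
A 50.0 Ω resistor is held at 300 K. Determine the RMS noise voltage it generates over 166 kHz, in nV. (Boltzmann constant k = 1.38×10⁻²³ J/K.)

V_n = √(4kTRB)
4kTRB = 4 × 1.38×10⁻²³ × 300 × 5.00×10¹ × 1.66×10⁵ = 1.37×10⁻¹³ V²
V_n = √(1.37×10⁻¹³) = 3.71×10⁻⁷ V = 371 nV

371 nV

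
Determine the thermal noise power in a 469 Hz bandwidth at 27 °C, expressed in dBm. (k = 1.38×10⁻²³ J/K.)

T = 27 °C + 273.15 = 300.15 K
P_n = kTB = 1.38×10⁻²³ × 300.15 × 4.69×10² = 1.94×10⁻¹⁸ W
In dBm: 10 log₁₀(1.94×10⁻¹⁸ / 10⁻³) = −147.1 dBm

−147.1 dBm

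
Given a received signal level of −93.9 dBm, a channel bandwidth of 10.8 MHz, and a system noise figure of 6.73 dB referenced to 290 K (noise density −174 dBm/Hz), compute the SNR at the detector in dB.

3.0 dB

Noise floor: N = −174 + 10 log₁₀(B) + NF
10 log₁₀(1.08×10⁷) = 70.33 dB
N = −174 + 70.33 + 6.73 = −96.94 dBm
SNR = P_sig − N = −93.9 − (−96.94) = 3.04 dB → 3.0 dB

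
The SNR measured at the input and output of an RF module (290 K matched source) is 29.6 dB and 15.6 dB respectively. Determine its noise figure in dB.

NF (dB) = SNR_in(dB) − SNR_out(dB) when the source is at T₀
NF = 29.6 − 15.6 = 14.0 dB

14.0 dB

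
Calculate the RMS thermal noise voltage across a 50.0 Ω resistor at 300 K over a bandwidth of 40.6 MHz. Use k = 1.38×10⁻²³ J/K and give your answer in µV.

V_n = √(4kTRB)
4kTRB = 4 × 1.38×10⁻²³ × 300 × 5.00×10¹ × 4.06×10⁷ = 3.36×10⁻¹¹ V²
V_n = √(3.36×10⁻¹¹) = 5.80×10⁻⁶ V = 5.80 µV

5.80 µV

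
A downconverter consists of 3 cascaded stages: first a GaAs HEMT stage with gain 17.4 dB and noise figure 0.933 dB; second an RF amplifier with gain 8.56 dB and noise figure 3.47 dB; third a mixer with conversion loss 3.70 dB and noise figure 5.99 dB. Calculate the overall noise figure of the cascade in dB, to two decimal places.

1.04 dB

Convert to linear (a loss of L dB is a gain of −L dB): F_i = 10^(NF_i/10), G_i = 10^(G_i,dB/10)
  Stage 1: F_1 = 10^(0.933/10) = 1.240, G_1 = 10^(17.4/10) = 54.95
  Stage 2: F_2 = 10^(3.47/10) = 2.223, G_2 = 10^(8.56/10) = 7.178
  Stage 3: F_3 = 10^(5.99/10) = 3.972, G_3 = 10^(−3.70/10) = 0.4266
Friis cascade:
  F = 1.240 + (2.223 − 1)/54.95 + (3.972 − 1)/394.5 = 1.269
NF = 10 log₁₀(1.269) = 1.04 dB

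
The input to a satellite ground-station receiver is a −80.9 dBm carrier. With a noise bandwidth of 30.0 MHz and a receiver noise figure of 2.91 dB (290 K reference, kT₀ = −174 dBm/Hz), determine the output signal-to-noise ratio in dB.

15.4 dB

Noise floor: N = −174 + 10 log₁₀(B) + NF
10 log₁₀(3.00×10⁷) = 74.77 dB
N = −174 + 74.77 + 2.91 = −96.32 dBm
SNR = P_sig − N = −80.9 − (−96.32) = 15.42 dB → 15.4 dB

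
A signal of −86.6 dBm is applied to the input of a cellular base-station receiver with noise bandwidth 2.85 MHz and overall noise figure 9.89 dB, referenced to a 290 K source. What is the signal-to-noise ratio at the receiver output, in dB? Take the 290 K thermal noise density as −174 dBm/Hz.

Noise floor: N = −174 + 10 log₁₀(B) + NF
10 log₁₀(2.85×10⁶) = 64.55 dB
N = −174 + 64.55 + 9.89 = −99.56 dBm
SNR = P_sig − N = −86.6 − (−99.56) = 12.96 dB → 13.0 dB

13.0 dB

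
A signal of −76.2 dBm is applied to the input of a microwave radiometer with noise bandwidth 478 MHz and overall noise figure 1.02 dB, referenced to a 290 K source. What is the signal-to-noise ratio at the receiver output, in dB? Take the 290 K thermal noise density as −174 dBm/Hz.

10.0 dB

Noise floor: N = −174 + 10 log₁₀(B) + NF
10 log₁₀(4.78×10⁸) = 86.79 dB
N = −174 + 86.79 + 1.02 = −86.19 dBm
SNR = P_sig − N = −76.2 − (−86.19) = 9.99 dB → 10.0 dB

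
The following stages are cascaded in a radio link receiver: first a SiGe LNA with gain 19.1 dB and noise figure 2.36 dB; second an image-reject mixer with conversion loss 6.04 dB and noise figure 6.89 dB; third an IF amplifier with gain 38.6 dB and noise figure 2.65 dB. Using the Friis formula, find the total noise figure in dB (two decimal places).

Convert to linear (a loss of L dB is a gain of −L dB): F_i = 10^(NF_i/10), G_i = 10^(G_i,dB/10)
  Stage 1: F_1 = 10^(2.36/10) = 1.722, G_1 = 10^(19.1/10) = 81.28
  Stage 2: F_2 = 10^(6.89/10) = 4.887, G_2 = 10^(−6.04/10) = 0.2489
  Stage 3: F_3 = 10^(2.65/10) = 1.841, G_3 = 10^(38.6/10) = 7244
Friis cascade:
  F = 1.722 + (4.887 − 1)/81.28 + (1.841 − 1)/20.23 = 1.811
NF = 10 log₁₀(1.811) = 2.58 dB

2.58 dB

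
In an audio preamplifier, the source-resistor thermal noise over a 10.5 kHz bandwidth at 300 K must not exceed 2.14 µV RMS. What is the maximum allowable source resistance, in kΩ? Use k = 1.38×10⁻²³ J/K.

26.3 kΩ

Johnson–Nyquist: V_n = √(4kTRB) ⇒ R = V_n² / (4kTB)
4kTB = 4 × 1.38×10⁻²³ × 300 × 1.05×10⁴ = 1.74×10⁻¹⁶
R = (2.14×10⁻⁶)² / 1.74×10⁻¹⁶ = 2.63×10⁴ Ω = 26.3 kΩ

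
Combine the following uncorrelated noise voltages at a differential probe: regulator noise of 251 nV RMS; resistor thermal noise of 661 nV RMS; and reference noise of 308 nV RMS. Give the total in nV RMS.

771 nV

Uncorrelated sources add in power (mean-square): V_tot = √(ΣV_i²)
V_tot = √[(2.51×10⁻⁷)² + (6.61×10⁻⁷)² + (3.08×10⁻⁷)²] = 7.71×10⁻⁷ V = 771 nV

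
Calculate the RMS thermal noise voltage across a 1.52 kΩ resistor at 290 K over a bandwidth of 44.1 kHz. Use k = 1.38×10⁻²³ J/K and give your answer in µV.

1.04 µV

V_n = √(4kTRB)
4kTRB = 4 × 1.38×10⁻²³ × 290 × 1.52×10³ × 4.41×10⁴ = 1.07×10⁻¹² V²
V_n = √(1.07×10⁻¹²) = 1.04×10⁻⁶ V = 1.04 µV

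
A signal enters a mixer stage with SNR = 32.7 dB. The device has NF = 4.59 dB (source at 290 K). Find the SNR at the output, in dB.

By definition F = SNR_in/SNR_out, so in dB: SNR_out = SNR_in − NF
SNR_out = 32.7 − 4.59 = 28.11 dB

28.11 dB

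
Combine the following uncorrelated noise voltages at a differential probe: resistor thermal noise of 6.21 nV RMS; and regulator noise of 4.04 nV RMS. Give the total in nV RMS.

7.41 nV

Uncorrelated sources add in power (mean-square): V_tot = √(ΣV_i²)
V_tot = √[(6.21×10⁻⁹)² + (4.04×10⁻⁹)²] = 7.41×10⁻⁹ V = 7.41 nV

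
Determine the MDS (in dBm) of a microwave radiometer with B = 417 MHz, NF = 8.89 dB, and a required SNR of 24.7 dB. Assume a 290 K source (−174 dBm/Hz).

−54.2 dBm

Sensitivity = −174 + 10 log₁₀(B) + NF + SNR_min
= −174 + 86.2 + 8.89 + 24.7
= −54.21 dBm → −54.2 dBm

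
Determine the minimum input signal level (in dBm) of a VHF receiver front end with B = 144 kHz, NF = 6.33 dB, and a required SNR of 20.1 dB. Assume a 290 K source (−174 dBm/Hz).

−96.0 dBm

Sensitivity = −174 + 10 log₁₀(B) + NF + SNR_min
= −174 + 51.58 + 6.33 + 20.1
= −95.99 dBm → −96.0 dBm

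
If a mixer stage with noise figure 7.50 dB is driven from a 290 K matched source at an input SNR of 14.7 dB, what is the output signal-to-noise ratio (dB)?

7.20 dB

By definition F = SNR_in/SNR_out, so in dB: SNR_out = SNR_in − NF
SNR_out = 14.7 − 7.50 = 7.20 dB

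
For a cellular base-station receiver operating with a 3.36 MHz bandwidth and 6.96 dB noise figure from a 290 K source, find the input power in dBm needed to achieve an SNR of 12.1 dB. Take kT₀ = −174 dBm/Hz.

Sensitivity = −174 + 10 log₁₀(B) + NF + SNR_min
= −174 + 65.26 + 6.96 + 12.1
= −89.68 dBm → −89.7 dBm

−89.7 dBm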